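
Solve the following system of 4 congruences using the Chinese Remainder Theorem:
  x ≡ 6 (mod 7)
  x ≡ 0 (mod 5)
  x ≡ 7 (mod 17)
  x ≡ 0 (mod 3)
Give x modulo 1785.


Product of moduli M = 7 · 5 · 17 · 3 = 1785.
Merge one congruence at a time:
  Start: x ≡ 6 (mod 7).
  Combine with x ≡ 0 (mod 5); new modulus lcm = 35.
    Write x = 6 + 7·t and substitute into x ≡ 0 (mod 5): 7·t ≡ 0 − 6 = -6 (mod 5).
    Reduce coefficients mod 5: 2·t ≡ 4 (mod 5).
    The inverse of 2 mod 5 is 3 (since 2·3 = 6 = 1·5 + 1), so t ≡ 3·4 = 12 ≡ 2 (mod 5).
    Then x = 6 + 7·2 = 20, valid modulo lcm(7, 5) = 35: x ≡ 20 (mod 35).
  Combine with x ≡ 7 (mod 17); new modulus lcm = 595.
    Write x = 20 + 35·t and substitute into x ≡ 7 (mod 17): 35·t ≡ 7 − 20 = -13 (mod 17).
    Reduce coefficients mod 17: 1·t ≡ 4 (mod 17).
    So t ≡ 4 (mod 17).
    Then x = 20 + 35·4 = 160, valid modulo lcm(35, 17) = 595: x ≡ 160 (mod 595).
  Combine with x ≡ 0 (mod 3); new modulus lcm = 1785.
    Write x = 160 + 595·t and substitute into x ≡ 0 (mod 3): 595·t ≡ 0 − 160 = -160 (mod 3).
    Reduce coefficients mod 3: 1·t ≡ 2 (mod 3).
    So t ≡ 2 (mod 3).
    Then x = 160 + 595·2 = 1350, valid modulo lcm(595, 3) = 1785: x ≡ 1350 (mod 1785).
Verify against each original: 1350 mod 7 = 6, 1350 mod 5 = 0, 1350 mod 17 = 7, 1350 mod 3 = 0.

x ≡ 1350 (mod 1785).


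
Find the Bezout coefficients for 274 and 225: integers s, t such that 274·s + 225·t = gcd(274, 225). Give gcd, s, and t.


Euclidean algorithm on (274, 225) — divide until remainder is 0:
  274 = 1 · 225 + 49
  225 = 4 · 49 + 29
  49 = 1 · 29 + 20
  29 = 1 · 20 + 9
  20 = 2 · 9 + 2
  9 = 4 · 2 + 1
  2 = 2 · 1 + 0
gcd(274, 225) = 1.
Track Bezout coefficients alongside the remainders: start with r₀ = 274 = a·1 + b·0 (s = 1, t = 0) and r₁ = 225 = a·0 + b·1 (s = 0, t = 1); each new remainder r_{k+1} = r_{k-1} − q_k·r_k inherits s_{k+1} = s_{k-1} − q_k·s_k, t_{k+1} = t_{k-1} − q_k·t_k, so r_k = a·s_k + b·t_k at every step:
  q = 1: r = 49, s = 1 − 1·0 = 1, t = 0 − 1·1 = -1  (check: 274·1 + 225·(-1) = 49)
  q = 4: r = 29, s = 0 − 4·1 = -4, t = 1 − 4·(-1) = 5  (check: 274·(-4) + 225·5 = 29)
  q = 1: r = 20, s = 1 − 1·(-4) = 5, t = -1 − 1·5 = -6  (check: 274·5 + 225·(-6) = 20)
  q = 1: r = 9, s = -4 − 1·5 = -9, t = 5 − 1·(-6) = 11  (check: 274·(-9) + 225·11 = 9)
  q = 2: r = 2, s = 5 − 2·(-9) = 23, t = -6 − 2·11 = -28  (check: 274·23 + 225·(-28) = 2)
  q = 4: r = 1, s = -9 − 4·23 = -101, t = 11 − 4·(-28) = 123  (check: 274·(-101) + 225·123 = 1)
The row with r = 1 (the gcd) gives the Bezout coefficients s = -101, t = 123.
Result: 274 · (-101) + 225 · (123) = 1.

gcd(274, 225) = 1; s = -101, t = 123 (check: 274·(-101) + 225·123 = 1).


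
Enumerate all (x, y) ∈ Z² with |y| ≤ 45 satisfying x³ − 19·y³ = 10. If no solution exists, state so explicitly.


The equation is x³ - 19y³ = 10. For fixed y, x³ = 19·y³ + 10, so a solution requires the RHS to be a perfect cube.
Strategy: iterate y from -45 to 45, compute RHS = 19·y³ + 10, and check whether it is a (positive or negative) perfect cube.
Check small values of y:
  y = 0: RHS = 10 is not a perfect cube.
  y = 1: RHS = 29 is not a perfect cube.
  y = -1: RHS = -9 is not a perfect cube.
  y = 2: RHS = 162 is not a perfect cube.
  y = -2: RHS = -142 is not a perfect cube.
  y = 3: RHS = 523 is not a perfect cube.
  y = -3: RHS = -503 is not a perfect cube.
Continuing the search up to |y| = 45 finds no solutions either.
No (x, y) in the scanned range satisfies the equation.

No integer solutions with |y| ≤ 45.


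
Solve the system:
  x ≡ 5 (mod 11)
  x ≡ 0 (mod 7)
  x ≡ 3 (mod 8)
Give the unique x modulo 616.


Moduli 11, 7, 8 are pairwise coprime; by CRT there is a unique solution modulo M = 11 · 7 · 8 = 616.
Solve pairwise, accumulating the modulus:
  Start with x ≡ 5 (mod 11).
  Combine with x ≡ 0 (mod 7): since gcd(11, 7) = 1, we get a unique residue mod 77.
    Write x = 5 + 11·t and substitute into x ≡ 0 (mod 7): 11·t ≡ 0 − 5 = -5 (mod 7).
    Reduce coefficients mod 7: 4·t ≡ 2 (mod 7).
    The inverse of 4 mod 7 is 2 (since 4·2 = 8 = 1·7 + 1), so t ≡ 2·2 = 4 ≡ 4 (mod 7).
    Then x = 5 + 11·4 = 49, valid modulo lcm(11, 7) = 77: x ≡ 49 (mod 77).
  Combine with x ≡ 3 (mod 8): since gcd(77, 8) = 1, we get a unique residue mod 616.
    Write x = 49 + 77·t and substitute into x ≡ 3 (mod 8): 77·t ≡ 3 − 49 = -46 (mod 8).
    Reduce coefficients mod 8: 5·t ≡ 2 (mod 8).
    The inverse of 5 mod 8 is 5 (since 5·5 = 25 = 3·8 + 1), so t ≡ 5·2 = 10 ≡ 2 (mod 8).
    Then x = 49 + 77·2 = 203, valid modulo lcm(77, 8) = 616: x ≡ 203 (mod 616).
Verify: 203 mod 11 = 5 ✓, 203 mod 7 = 0 ✓, 203 mod 8 = 3 ✓.

x ≡ 203 (mod 616).


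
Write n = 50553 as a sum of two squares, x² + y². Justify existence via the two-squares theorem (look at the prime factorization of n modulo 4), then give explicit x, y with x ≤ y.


Step 1: Factor n = 50553 = 3^2 · 41 · 137.
Step 2: Check the mod-4 condition on each prime factor: 3 ≡ 3 (mod 4), exponent 2 (must be even); 41 ≡ 1 (mod 4), exponent 1; 137 ≡ 1 (mod 4), exponent 1.
All primes ≡ 3 (mod 4) appear to even exponent (or don't appear), so by the two-squares theorem n IS expressible as a sum of two squares.
Step 3: Build a representation. Group n = k² · m with k = 3 and m = 41 · 137 = 5617 (a product of primes ≡ 1 (mod 4)); a representation of m scales to one of n via (k·x)² + (k·y)² = k²(x² + y²). Each prime p ≡ 1 (mod 4) is itself a sum of two squares; find a² by testing p − a² for a perfect square:
  41: 41 − 1² = 40, 41 − 2² = 37, 41 − 3² = 32, 41 − 4² = 25 = 5² ⇒ 41 = 4² + 5².
  137: 137 − 1² = 136, 137 − 2² = 133, 137 − 3² = 128, 137 − 4² = 121 = 11² ⇒ 137 = 4² + 11².
  Combine using the Brahmagupta–Fibonacci identity (a² + b²)(c² + d²) = (ac − bd)² + (ad + bc)² = (ac + bd)² + (ad − bc)²:
  41 · 137 = 5617: from (4² + 5²)(4² + 11²), take (4·4 − 5·11, 4·11 + 5·4) = (16 − 55, 44 + 20) = (-39, 64); dropping signs (only squares matter) gives (39, 64); check 39² + 64² = 1521 + 4096 = 5617 ✓.
  Scale by k = 3: (3·39, 3·64) = (117, 192).
Step 4: Order so x ≤ y and verify: 117² + 192² = 13689 + 36864 = 50553 = n. ✓

n = 50553 = 117² + 192² (one valid representation with x ≤ y).


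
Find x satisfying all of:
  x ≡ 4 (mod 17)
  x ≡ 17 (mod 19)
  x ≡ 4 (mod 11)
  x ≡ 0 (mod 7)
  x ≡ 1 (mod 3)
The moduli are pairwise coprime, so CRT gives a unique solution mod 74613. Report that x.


Product of moduli M = 17 · 19 · 11 · 7 · 3 = 74613.
Merge one congruence at a time:
  Start: x ≡ 4 (mod 17).
  Combine with x ≡ 17 (mod 19); new modulus lcm = 323.
    Write x = 4 + 17·t and substitute into x ≡ 17 (mod 19): 17·t ≡ 17 − 4 = 13 (mod 19).
    The inverse of 17 mod 19 is 9 (since 17·9 = 153 = 8·19 + 1), so t ≡ 9·13 = 117 ≡ 3 (mod 19).
    Then x = 4 + 17·3 = 55, valid modulo lcm(17, 19) = 323: x ≡ 55 (mod 323).
  Combine with x ≡ 4 (mod 11); new modulus lcm = 3553.
    Write x = 55 + 323·t and substitute into x ≡ 4 (mod 11): 323·t ≡ 4 − 55 = -51 (mod 11).
    Reduce coefficients mod 11: 4·t ≡ 4 (mod 11).
    The inverse of 4 mod 11 is 3 (since 4·3 = 12 = 1·11 + 1), so t ≡ 3·4 = 12 ≡ 1 (mod 11).
    Then x = 55 + 323·1 = 378, valid modulo lcm(323, 11) = 3553: x ≡ 378 (mod 3553).
  Combine with x ≡ 0 (mod 7); new modulus lcm = 24871.
    Write x = 378 + 3553·t and substitute into x ≡ 0 (mod 7): 3553·t ≡ 0 − 378 = -378 (mod 7).
    Reduce coefficients mod 7: 4·t ≡ 0 (mod 7).
    The inverse of 4 mod 7 is 2 (since 4·2 = 8 = 1·7 + 1), so t ≡ 2·0 = 0 ≡ 0 (mod 7).
    Then x = 378 + 3553·0 = 378, valid modulo lcm(3553, 7) = 24871: x ≡ 378 (mod 24871).
  Combine with x ≡ 1 (mod 3); new modulus lcm = 74613.
    Write x = 378 + 24871·t and substitute into x ≡ 1 (mod 3): 24871·t ≡ 1 − 378 = -377 (mod 3).
    Reduce coefficients mod 3: 1·t ≡ 1 (mod 3).
    So t ≡ 1 (mod 3).
    Then x = 378 + 24871·1 = 25249, valid modulo lcm(24871, 3) = 74613: x ≡ 25249 (mod 74613).
Verify against each original: 25249 mod 17 = 4, 25249 mod 19 = 17, 25249 mod 11 = 4, 25249 mod 7 = 0, 25249 mod 3 = 1.

x ≡ 25249 (mod 74613).


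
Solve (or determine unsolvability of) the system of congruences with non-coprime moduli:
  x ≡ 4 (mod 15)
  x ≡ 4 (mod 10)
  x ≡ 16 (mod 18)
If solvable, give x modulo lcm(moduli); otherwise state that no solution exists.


Moduli 15, 10, 18 are not pairwise coprime, so CRT works modulo lcm(m_i) when all pairwise compatibility conditions hold.
Pairwise compatibility: gcd(m_i, m_j) must divide a_i - a_j for every pair.
Merge one congruence at a time:
  Start: x ≡ 4 (mod 15).
  Combine with x ≡ 4 (mod 10): gcd(15, 10) = 5; 4 - 4 = 0, which IS divisible by 5, so compatible.
    Write x = 4 + 15·t and substitute into x ≡ 4 (mod 10): 15·t ≡ 4 − 4 = 0 (mod 10).
    Divide the congruence (and modulus) by g = 5: 3·t ≡ 0 (mod 2).
    Reduce coefficients mod 2: 1·t ≡ 0 (mod 2).
    So t ≡ 0 (mod 2).
    Then x = 4 + 15·0 = 4, valid modulo lcm(15, 10) = 30: x ≡ 4 (mod 30).
  Combine with x ≡ 16 (mod 18): gcd(30, 18) = 6; 16 - 4 = 12, which IS divisible by 6, so compatible.
    Write x = 4 + 30·t and substitute into x ≡ 16 (mod 18): 30·t ≡ 16 − 4 = 12 (mod 18).
    Divide the congruence (and modulus) by g = 6: 5·t ≡ 2 (mod 3).
    Reduce coefficients mod 3: 2·t ≡ 2 (mod 3).
    The inverse of 2 mod 3 is 2 (since 2·2 = 4 = 1·3 + 1), so t ≡ 2·2 = 4 ≡ 1 (mod 3).
    Then x = 4 + 30·1 = 34, valid modulo lcm(30, 18) = 90: x ≡ 34 (mod 90).
Verify: 34 mod 15 = 4, 34 mod 10 = 4, 34 mod 18 = 16.

x ≡ 34 (mod 90).


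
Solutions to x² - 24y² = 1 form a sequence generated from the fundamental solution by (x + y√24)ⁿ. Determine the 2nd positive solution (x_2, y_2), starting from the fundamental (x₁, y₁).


Step 1: Find the fundamental solution (x₁, y₁) of x² - 24y² = 1.
  Expand √24 as a continued fraction. a₀ = ⌊√24⌋ = 4; iterate m_{k+1} = d_k·a_k − m_k, d_{k+1} = (24 − m_{k+1}²)/d_k, a_{k+1} = ⌊(a₀ + m_{k+1})/d_{k+1}⌋ (starting m₀ = 0, d₀ = 1), with convergents p_k = a_k·p_{k-1} + p_{k-2}, q_k = a_k·q_{k-1} + q_{k-2} (p₋₁ = 1, q₋₁ = 0):
  k = 0: a₀ = 4; p₀/q₀ = 4/1; p₀² − 24·q₀² = 16 − 24 = -8.
  k = 1: m = 4, d = 8, a = ⌊(4 + 4)/8⌋ = 1; p/q = (1·4 + 1)/(1·1 + 0) = 5/1; p² − 24·q² = 25 − 24 = 1.
  The first convergent with p² − 24·q² = 1 gives the fundamental solution (x₁, y₁) = (5, 1).
Step 2: Apply the recurrence (x_{n+1}, y_{n+1}) = (x₁x_n + 24y₁y_n, x₁y_n + y₁x_n) repeatedly.
  From (x_1, y_1) = (5, 1): x_2 = 5·5 + 24·1·1 = 49; y_2 = 5·1 + 1·5 = 10.
Step 3: Verify x_2² - 24·y_2² = 2401 - 2400 = 1 (should be 1). ✓

(x_1, y_1) = (5, 1); (x_2, y_2) = (49, 10).


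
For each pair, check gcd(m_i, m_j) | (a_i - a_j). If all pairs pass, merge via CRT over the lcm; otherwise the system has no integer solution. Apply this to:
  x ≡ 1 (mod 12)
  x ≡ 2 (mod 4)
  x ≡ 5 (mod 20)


Moduli 12, 4, 20 are not pairwise coprime, so CRT works modulo lcm(m_i) when all pairwise compatibility conditions hold.
Pairwise compatibility: gcd(m_i, m_j) must divide a_i - a_j for every pair.
Merge one congruence at a time:
  Start: x ≡ 1 (mod 12).
  Combine with x ≡ 2 (mod 4): gcd(12, 4) = 4, and 2 - 1 = 1 is NOT divisible by 4.
    ⇒ system is inconsistent (no integer solution).

No solution (the system is inconsistent).


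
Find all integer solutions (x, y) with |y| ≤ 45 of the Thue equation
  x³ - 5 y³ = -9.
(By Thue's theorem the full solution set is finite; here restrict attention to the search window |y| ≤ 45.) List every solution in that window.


The equation is x³ - 5y³ = -9. For fixed y, x³ = 5·y³ − 9, so a solution requires the RHS to be a perfect cube.
Strategy: iterate y from -45 to 45, compute RHS = 5·y³ − 9, and check whether it is a (positive or negative) perfect cube.
Check small values of y:
  y = 0: RHS = -9 is not a perfect cube.
  y = 1: RHS = -4 is not a perfect cube.
  y = -1: RHS = -14 is not a perfect cube.
  y = 2: RHS = 31 is not a perfect cube.
  y = -2: RHS = -49 is not a perfect cube.
  y = 3: RHS = 126 is not a perfect cube.
  y = -3: RHS = -144 is not a perfect cube.
Continuing the search up to |y| = 45 finds no solutions either.
No (x, y) in the scanned range satisfies the equation.

No integer solutions with |y| ≤ 45.


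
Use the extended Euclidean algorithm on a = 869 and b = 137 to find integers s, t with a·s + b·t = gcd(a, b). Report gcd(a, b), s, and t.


Euclidean algorithm on (869, 137) — divide until remainder is 0:
  869 = 6 · 137 + 47
  137 = 2 · 47 + 43
  47 = 1 · 43 + 4
  43 = 10 · 4 + 3
  4 = 1 · 3 + 1
  3 = 3 · 1 + 0
gcd(869, 137) = 1.
Track Bezout coefficients alongside the remainders: start with r₀ = 869 = a·1 + b·0 (s = 1, t = 0) and r₁ = 137 = a·0 + b·1 (s = 0, t = 1); each new remainder r_{k+1} = r_{k-1} − q_k·r_k inherits s_{k+1} = s_{k-1} − q_k·s_k, t_{k+1} = t_{k-1} − q_k·t_k, so r_k = a·s_k + b·t_k at every step:
  q = 6: r = 47, s = 1 − 6·0 = 1, t = 0 − 6·1 = -6  (check: 869·1 + 137·(-6) = 47)
  q = 2: r = 43, s = 0 − 2·1 = -2, t = 1 − 2·(-6) = 13  (check: 869·(-2) + 137·13 = 43)
  q = 1: r = 4, s = 1 − 1·(-2) = 3, t = -6 − 1·13 = -19  (check: 869·3 + 137·(-19) = 4)
  q = 10: r = 3, s = -2 − 10·3 = -32, t = 13 − 10·(-19) = 203  (check: 869·(-32) + 137·203 = 3)
  q = 1: r = 1, s = 3 − 1·(-32) = 35, t = -19 − 1·203 = -222  (check: 869·35 + 137·(-222) = 1)
The row with r = 1 (the gcd) gives the Bezout coefficients s = 35, t = -222.
Result: 869 · (35) + 137 · (-222) = 1.

gcd(869, 137) = 1; s = 35, t = -222 (check: 869·35 + 137·(-222) = 1).


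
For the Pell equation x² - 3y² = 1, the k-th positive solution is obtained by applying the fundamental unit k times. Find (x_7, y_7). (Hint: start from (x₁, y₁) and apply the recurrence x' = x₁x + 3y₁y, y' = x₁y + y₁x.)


Step 1: Find the fundamental solution (x₁, y₁) of x² - 3y² = 1.
  Expand √3 as a continued fraction. a₀ = ⌊√3⌋ = 1; iterate m_{k+1} = d_k·a_k − m_k, d_{k+1} = (3 − m_{k+1}²)/d_k, a_{k+1} = ⌊(a₀ + m_{k+1})/d_{k+1}⌋ (starting m₀ = 0, d₀ = 1), with convergents p_k = a_k·p_{k-1} + p_{k-2}, q_k = a_k·q_{k-1} + q_{k-2} (p₋₁ = 1, q₋₁ = 0):
  k = 0: a₀ = 1; p₀/q₀ = 1/1; p₀² − 3·q₀² = 1 − 3 = -2.
  k = 1: m = 1, d = 2, a = ⌊(1 + 1)/2⌋ = 1; p/q = (1·1 + 1)/(1·1 + 0) = 2/1; p² − 3·q² = 4 − 3 = 1.
  The first convergent with p² − 3·q² = 1 gives the fundamental solution (x₁, y₁) = (2, 1).
Step 2: Apply the recurrence (x_{n+1}, y_{n+1}) = (x₁x_n + 3y₁y_n, x₁y_n + y₁x_n) repeatedly.
  From (x_1, y_1) = (2, 1): x_2 = 2·2 + 3·1·1 = 7; y_2 = 2·1 + 1·2 = 4.
  From (x_2, y_2) = (7, 4): x_3 = 2·7 + 3·1·4 = 26; y_3 = 2·4 + 1·7 = 15.
  From (x_3, y_3) = (26, 15): x_4 = 2·26 + 3·1·15 = 97; y_4 = 2·15 + 1·26 = 56.
  From (x_4, y_4) = (97, 56): x_5 = 2·97 + 3·1·56 = 362; y_5 = 2·56 + 1·97 = 209.
  From (x_5, y_5) = (362, 209): x_6 = 2·362 + 3·1·209 = 1351; y_6 = 2·209 + 1·362 = 780.
  From (x_6, y_6) = (1351, 780): x_7 = 2·1351 + 3·1·780 = 5042; y_7 = 2·780 + 1·1351 = 2911.
Step 3: Verify x_7² - 3·y_7² = 25421764 - 25421763 = 1 (should be 1). ✓

(x_1, y_1) = (2, 1); (x_7, y_7) = (5042, 2911).


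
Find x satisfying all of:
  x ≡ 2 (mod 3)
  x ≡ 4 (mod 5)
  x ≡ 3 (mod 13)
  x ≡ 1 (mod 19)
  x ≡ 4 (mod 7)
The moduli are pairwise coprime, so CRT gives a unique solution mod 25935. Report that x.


Product of moduli M = 3 · 5 · 13 · 19 · 7 = 25935.
Merge one congruence at a time:
  Start: x ≡ 2 (mod 3).
  Combine with x ≡ 4 (mod 5); new modulus lcm = 15.
    Write x = 2 + 3·t and substitute into x ≡ 4 (mod 5): 3·t ≡ 4 − 2 = 2 (mod 5).
    The inverse of 3 mod 5 is 2 (since 3·2 = 6 = 1·5 + 1), so t ≡ 2·2 = 4 ≡ 4 (mod 5).
    Then x = 2 + 3·4 = 14, valid modulo lcm(3, 5) = 15: x ≡ 14 (mod 15).
  Combine with x ≡ 3 (mod 13); new modulus lcm = 195.
    Write x = 14 + 15·t and substitute into x ≡ 3 (mod 13): 15·t ≡ 3 − 14 = -11 (mod 13).
    Reduce coefficients mod 13: 2·t ≡ 2 (mod 13).
    The inverse of 2 mod 13 is 7 (since 2·7 = 14 = 1·13 + 1), so t ≡ 7·2 = 14 ≡ 1 (mod 13).
    Then x = 14 + 15·1 = 29, valid modulo lcm(15, 13) = 195: x ≡ 29 (mod 195).
  Combine with x ≡ 1 (mod 19); new modulus lcm = 3705.
    Write x = 29 + 195·t and substitute into x ≡ 1 (mod 19): 195·t ≡ 1 − 29 = -28 (mod 19).
    Reduce coefficients mod 19: 5·t ≡ 10 (mod 19).
    The inverse of 5 mod 19 is 4 (since 5·4 = 20 = 1·19 + 1), so t ≡ 4·10 = 40 ≡ 2 (mod 19).
    Then x = 29 + 195·2 = 419, valid modulo lcm(195, 19) = 3705: x ≡ 419 (mod 3705).
  Combine with x ≡ 4 (mod 7); new modulus lcm = 25935.
    Write x = 419 + 3705·t and substitute into x ≡ 4 (mod 7): 3705·t ≡ 4 − 419 = -415 (mod 7).
    Reduce coefficients mod 7: 2·t ≡ 5 (mod 7).
    The inverse of 2 mod 7 is 4 (since 2·4 = 8 = 1·7 + 1), so t ≡ 4·5 = 20 ≡ 6 (mod 7).
    Then x = 419 + 3705·6 = 22649, valid modulo lcm(3705, 7) = 25935: x ≡ 22649 (mod 25935).
Verify against each original: 22649 mod 3 = 2, 22649 mod 5 = 4, 22649 mod 13 = 3, 22649 mod 19 = 1, 22649 mod 7 = 4.

x ≡ 22649 (mod 25935).


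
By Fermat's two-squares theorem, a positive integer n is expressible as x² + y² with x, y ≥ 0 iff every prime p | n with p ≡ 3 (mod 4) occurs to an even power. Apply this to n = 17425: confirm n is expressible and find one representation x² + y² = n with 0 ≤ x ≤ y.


Step 1: Factor n = 17425 = 5^2 · 17 · 41.
Step 2: Check the mod-4 condition on each prime factor: 5 ≡ 1 (mod 4), exponent 2; 17 ≡ 1 (mod 4), exponent 1; 41 ≡ 1 (mod 4), exponent 1.
All primes ≡ 3 (mod 4) appear to even exponent (or don't appear), so by the two-squares theorem n IS expressible as a sum of two squares.
Step 3: Build a representation. Group n = k² · m with k = 5 and m = 17 · 41 = 697 (a product of primes ≡ 1 (mod 4)); a representation of m scales to one of n via (k·x)² + (k·y)² = k²(x² + y²). Each prime p ≡ 1 (mod 4) is itself a sum of two squares; find a² by testing p − a² for a perfect square:
  17: 17 − 1² = 16 = 4² ⇒ 17 = 1² + 4².
  41: 41 − 1² = 40, 41 − 2² = 37, 41 − 3² = 32, 41 − 4² = 25 = 5² ⇒ 41 = 4² + 5².
  Combine using the Brahmagupta–Fibonacci identity (a² + b²)(c² + d²) = (ac − bd)² + (ad + bc)² = (ac + bd)² + (ad − bc)²:
  17 · 41 = 697: from (1² + 4²)(4² + 5²), take (1·4 − 4·5, 1·5 + 4·4) = (4 − 20, 5 + 16) = (-16, 21); dropping signs (only squares matter) gives (16, 21); check 16² + 21² = 256 + 441 = 697 ✓.
  Scale by k = 5: (5·16, 5·21) = (80, 105).
Step 4: Order so x ≤ y and verify: 80² + 105² = 6400 + 11025 = 17425 = n. ✓

n = 17425 = 80² + 105² (one valid representation with x ≤ y).


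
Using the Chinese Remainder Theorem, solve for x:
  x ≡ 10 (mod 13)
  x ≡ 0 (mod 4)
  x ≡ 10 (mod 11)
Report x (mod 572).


Moduli 13, 4, 11 are pairwise coprime; by CRT there is a unique solution modulo M = 13 · 4 · 11 = 572.
Solve pairwise, accumulating the modulus:
  Start with x ≡ 10 (mod 13).
  Combine with x ≡ 0 (mod 4): since gcd(13, 4) = 1, we get a unique residue mod 52.
    Write x = 10 + 13·t and substitute into x ≡ 0 (mod 4): 13·t ≡ 0 − 10 = -10 (mod 4).
    Reduce coefficients mod 4: 1·t ≡ 2 (mod 4).
    So t ≡ 2 (mod 4).
    Then x = 10 + 13·2 = 36, valid modulo lcm(13, 4) = 52: x ≡ 36 (mod 52).
  Combine with x ≡ 10 (mod 11): since gcd(52, 11) = 1, we get a unique residue mod 572.
    Write x = 36 + 52·t and substitute into x ≡ 10 (mod 11): 52·t ≡ 10 − 36 = -26 (mod 11).
    Reduce coefficients mod 11: 8·t ≡ 7 (mod 11).
    The inverse of 8 mod 11 is 7 (since 8·7 = 56 = 5·11 + 1), so t ≡ 7·7 = 49 ≡ 5 (mod 11).
    Then x = 36 + 52·5 = 296, valid modulo lcm(52, 11) = 572: x ≡ 296 (mod 572).
Verify: 296 mod 13 = 10 ✓, 296 mod 4 = 0 ✓, 296 mod 11 = 10 ✓.

x ≡ 296 (mod 572).


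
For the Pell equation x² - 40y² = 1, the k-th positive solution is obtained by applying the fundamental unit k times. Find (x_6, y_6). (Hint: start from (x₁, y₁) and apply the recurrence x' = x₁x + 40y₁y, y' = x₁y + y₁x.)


Step 1: Find the fundamental solution (x₁, y₁) of x² - 40y² = 1.
  Expand √40 as a continued fraction. a₀ = ⌊√40⌋ = 6; iterate m_{k+1} = d_k·a_k − m_k, d_{k+1} = (40 − m_{k+1}²)/d_k, a_{k+1} = ⌊(a₀ + m_{k+1})/d_{k+1}⌋ (starting m₀ = 0, d₀ = 1), with convergents p_k = a_k·p_{k-1} + p_{k-2}, q_k = a_k·q_{k-1} + q_{k-2} (p₋₁ = 1, q₋₁ = 0):
  k = 0: a₀ = 6; p₀/q₀ = 6/1; p₀² − 40·q₀² = 36 − 40 = -4.
  k = 1: m = 6, d = 4, a = ⌊(6 + 6)/4⌋ = 3; p/q = (3·6 + 1)/(3·1 + 0) = 19/3; p² − 40·q² = 361 − 360 = 1.
  The first convergent with p² − 40·q² = 1 gives the fundamental solution (x₁, y₁) = (19, 3).
Step 2: Apply the recurrence (x_{n+1}, y_{n+1}) = (x₁x_n + 40y₁y_n, x₁y_n + y₁x_n) repeatedly.
  From (x_1, y_1) = (19, 3): x_2 = 19·19 + 40·3·3 = 721; y_2 = 19·3 + 3·19 = 114.
  From (x_2, y_2) = (721, 114): x_3 = 19·721 + 40·3·114 = 27379; y_3 = 19·114 + 3·721 = 4329.
  From (x_3, y_3) = (27379, 4329): x_4 = 19·27379 + 40·3·4329 = 1039681; y_4 = 19·4329 + 3·27379 = 164388.
  From (x_4, y_4) = (1039681, 164388): x_5 = 19·1039681 + 40·3·164388 = 39480499; y_5 = 19·164388 + 3·1039681 = 6242415.
  From (x_5, y_5) = (39480499, 6242415): x_6 = 19·39480499 + 40·3·6242415 = 1499219281; y_6 = 19·6242415 + 3·39480499 = 237047382.
Step 3: Verify x_6² - 40·y_6² = 2247658452522156961 - 2247658452522156960 = 1 (should be 1). ✓

(x_1, y_1) = (19, 3); (x_6, y_6) = (1499219281, 237047382).


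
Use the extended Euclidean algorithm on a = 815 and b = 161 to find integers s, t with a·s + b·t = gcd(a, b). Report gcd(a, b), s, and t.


Euclidean algorithm on (815, 161) — divide until remainder is 0:
  815 = 5 · 161 + 10
  161 = 16 · 10 + 1
  10 = 10 · 1 + 0
gcd(815, 161) = 1.
Track Bezout coefficients alongside the remainders: start with r₀ = 815 = a·1 + b·0 (s = 1, t = 0) and r₁ = 161 = a·0 + b·1 (s = 0, t = 1); each new remainder r_{k+1} = r_{k-1} − q_k·r_k inherits s_{k+1} = s_{k-1} − q_k·s_k, t_{k+1} = t_{k-1} − q_k·t_k, so r_k = a·s_k + b·t_k at every step:
  q = 5: r = 10, s = 1 − 5·0 = 1, t = 0 − 5·1 = -5  (check: 815·1 + 161·(-5) = 10)
  q = 16: r = 1, s = 0 − 16·1 = -16, t = 1 − 16·(-5) = 81  (check: 815·(-16) + 161·81 = 1)
The row with r = 1 (the gcd) gives the Bezout coefficients s = -16, t = 81.
Result: 815 · (-16) + 161 · (81) = 1.

gcd(815, 161) = 1; s = -16, t = 81 (check: 815·(-16) + 161·81 = 1).


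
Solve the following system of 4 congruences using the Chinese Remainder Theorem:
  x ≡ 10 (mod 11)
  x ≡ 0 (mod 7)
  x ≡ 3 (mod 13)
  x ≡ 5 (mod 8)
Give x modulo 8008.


Product of moduli M = 11 · 7 · 13 · 8 = 8008.
Merge one congruence at a time:
  Start: x ≡ 10 (mod 11).
  Combine with x ≡ 0 (mod 7); new modulus lcm = 77.
    Write x = 10 + 11·t and substitute into x ≡ 0 (mod 7): 11·t ≡ 0 − 10 = -10 (mod 7).
    Reduce coefficients mod 7: 4·t ≡ 4 (mod 7).
    The inverse of 4 mod 7 is 2 (since 4·2 = 8 = 1·7 + 1), so t ≡ 2·4 = 8 ≡ 1 (mod 7).
    Then x = 10 + 11·1 = 21, valid modulo lcm(11, 7) = 77: x ≡ 21 (mod 77).
  Combine with x ≡ 3 (mod 13); new modulus lcm = 1001.
    Write x = 21 + 77·t and substitute into x ≡ 3 (mod 13): 77·t ≡ 3 − 21 = -18 (mod 13).
    Reduce coefficients mod 13: 12·t ≡ 8 (mod 13).
    The inverse of 12 mod 13 is 12 (since 12·12 = 144 = 11·13 + 1), so t ≡ 12·8 = 96 ≡ 5 (mod 13).
    Then x = 21 + 77·5 = 406, valid modulo lcm(77, 13) = 1001: x ≡ 406 (mod 1001).
  Combine with x ≡ 5 (mod 8); new modulus lcm = 8008.
    Write x = 406 + 1001·t and substitute into x ≡ 5 (mod 8): 1001·t ≡ 5 − 406 = -401 (mod 8).
    Reduce coefficients mod 8: 1·t ≡ 7 (mod 8).
    So t ≡ 7 (mod 8).
    Then x = 406 + 1001·7 = 7413, valid modulo lcm(1001, 8) = 8008: x ≡ 7413 (mod 8008).
Verify against each original: 7413 mod 11 = 10, 7413 mod 7 = 0, 7413 mod 13 = 3, 7413 mod 8 = 5.

x ≡ 7413 (mod 8008).


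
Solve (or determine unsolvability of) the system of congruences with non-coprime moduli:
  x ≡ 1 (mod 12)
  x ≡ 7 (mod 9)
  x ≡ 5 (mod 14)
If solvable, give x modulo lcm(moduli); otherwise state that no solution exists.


Moduli 12, 9, 14 are not pairwise coprime, so CRT works modulo lcm(m_i) when all pairwise compatibility conditions hold.
Pairwise compatibility: gcd(m_i, m_j) must divide a_i - a_j for every pair.
Merge one congruence at a time:
  Start: x ≡ 1 (mod 12).
  Combine with x ≡ 7 (mod 9): gcd(12, 9) = 3; 7 - 1 = 6, which IS divisible by 3, so compatible.
    Write x = 1 + 12·t and substitute into x ≡ 7 (mod 9): 12·t ≡ 7 − 1 = 6 (mod 9).
    Divide the congruence (and modulus) by g = 3: 4·t ≡ 2 (mod 3).
    Reduce coefficients mod 3: 1·t ≡ 2 (mod 3).
    So t ≡ 2 (mod 3).
    Then x = 1 + 12·2 = 25, valid modulo lcm(12, 9) = 36: x ≡ 25 (mod 36).
  Combine with x ≡ 5 (mod 14): gcd(36, 14) = 2; 5 - 25 = -20, which IS divisible by 2, so compatible.
    Write x = 25 + 36·t and substitute into x ≡ 5 (mod 14): 36·t ≡ 5 − 25 = -20 (mod 14).
    Divide the congruence (and modulus) by g = 2: 18·t ≡ -10 (mod 7).
    Reduce coefficients mod 7: 4·t ≡ 4 (mod 7).
    The inverse of 4 mod 7 is 2 (since 4·2 = 8 = 1·7 + 1), so t ≡ 2·4 = 8 ≡ 1 (mod 7).
    Then x = 25 + 36·1 = 61, valid modulo lcm(36, 14) = 252: x ≡ 61 (mod 252).
Verify: 61 mod 12 = 1, 61 mod 9 = 7, 61 mod 14 = 5.

x ≡ 61 (mod 252).


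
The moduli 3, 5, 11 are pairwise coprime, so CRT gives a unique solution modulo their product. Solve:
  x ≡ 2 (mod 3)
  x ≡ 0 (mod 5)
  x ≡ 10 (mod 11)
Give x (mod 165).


Moduli 3, 5, 11 are pairwise coprime; by CRT there is a unique solution modulo M = 3 · 5 · 11 = 165.
Solve pairwise, accumulating the modulus:
  Start with x ≡ 2 (mod 3).
  Combine with x ≡ 0 (mod 5): since gcd(3, 5) = 1, we get a unique residue mod 15.
    Write x = 2 + 3·t and substitute into x ≡ 0 (mod 5): 3·t ≡ 0 − 2 = -2 (mod 5).
    Reduce coefficients mod 5: 3·t ≡ 3 (mod 5).
    The inverse of 3 mod 5 is 2 (since 3·2 = 6 = 1·5 + 1), so t ≡ 2·3 = 6 ≡ 1 (mod 5).
    Then x = 2 + 3·1 = 5, valid modulo lcm(3, 5) = 15: x ≡ 5 (mod 15).
  Combine with x ≡ 10 (mod 11): since gcd(15, 11) = 1, we get a unique residue mod 165.
    Write x = 5 + 15·t and substitute into x ≡ 10 (mod 11): 15·t ≡ 10 − 5 = 5 (mod 11).
    Reduce coefficients mod 11: 4·t ≡ 5 (mod 11).
    The inverse of 4 mod 11 is 3 (since 4·3 = 12 = 1·11 + 1), so t ≡ 3·5 = 15 ≡ 4 (mod 11).
    Then x = 5 + 15·4 = 65, valid modulo lcm(15, 11) = 165: x ≡ 65 (mod 165).
Verify: 65 mod 3 = 2 ✓, 65 mod 5 = 0 ✓, 65 mod 11 = 10 ✓.

x ≡ 65 (mod 165).


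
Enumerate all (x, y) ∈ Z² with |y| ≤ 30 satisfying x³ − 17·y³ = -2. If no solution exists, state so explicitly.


The equation is x³ - 17y³ = -2. For fixed y, x³ = 17·y³ − 2, so a solution requires the RHS to be a perfect cube.
Strategy: iterate y from -30 to 30, compute RHS = 17·y³ − 2, and check whether it is a (positive or negative) perfect cube.
Check small values of y:
  y = 0: RHS = -2 is not a perfect cube.
  y = 1: RHS = 15 is not a perfect cube.
  y = -1: RHS = -19 is not a perfect cube.
  y = 2: RHS = 134 is not a perfect cube.
  y = -2: RHS = -138 is not a perfect cube.
  y = 3: RHS = 457 is not a perfect cube.
  y = -3: RHS = -461 is not a perfect cube.
Continuing the search up to |y| = 30 finds no solutions either.
No (x, y) in the scanned range satisfies the equation.

No integer solutions with |y| ≤ 30.


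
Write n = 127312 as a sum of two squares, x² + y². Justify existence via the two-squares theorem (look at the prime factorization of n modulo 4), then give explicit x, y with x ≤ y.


Step 1: Factor n = 127312 = 2^4 · 73 · 109.
Step 2: Check the mod-4 condition on each prime factor: 2 = 2 (special); 73 ≡ 1 (mod 4), exponent 1; 109 ≡ 1 (mod 4), exponent 1.
All primes ≡ 3 (mod 4) appear to even exponent (or don't appear), so by the two-squares theorem n IS expressible as a sum of two squares.
Step 3: Build a representation. Group n = k² · m with k = 4 and m = 73 · 109 = 7957 (a product of primes ≡ 1 (mod 4)); a representation of m scales to one of n via (k·x)² + (k·y)² = k²(x² + y²). Each prime p ≡ 1 (mod 4) is itself a sum of two squares; find a² by testing p − a² for a perfect square:
  73: 73 − 1² = 72, 73 − 2² = 69, 73 − 3² = 64 = 8² ⇒ 73 = 3² + 8².
  109: 109 − 1² = 108, 109 − 2² = 105, 109 − 3² = 100 = 10² ⇒ 109 = 3² + 10².
  Combine using the Brahmagupta–Fibonacci identity (a² + b²)(c² + d²) = (ac − bd)² + (ad + bc)² = (ac + bd)² + (ad − bc)²:
  73 · 109 = 7957: from (3² + 8²)(3² + 10²), take (3·3 − 8·10, 3·10 + 8·3) = (9 − 80, 30 + 24) = (-71, 54); dropping signs (only squares matter) gives (71, 54); check 71² + 54² = 5041 + 2916 = 7957 ✓.
  Scale by k = 4: (4·71, 4·54) = (284, 216).
Step 4: Order so x ≤ y and verify: 216² + 284² = 46656 + 80656 = 127312 = n. ✓

n = 127312 = 216² + 284² (one valid representation with x ≤ y).


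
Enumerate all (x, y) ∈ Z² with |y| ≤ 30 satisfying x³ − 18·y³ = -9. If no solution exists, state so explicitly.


The equation is x³ - 18y³ = -9. For fixed y, x³ = 18·y³ − 9, so a solution requires the RHS to be a perfect cube.
Strategy: iterate y from -30 to 30, compute RHS = 18·y³ − 9, and check whether it is a (positive or negative) perfect cube.
Check small values of y:
  y = 0: RHS = -9 is not a perfect cube.
  y = 1: RHS = 9 is not a perfect cube.
  y = -1: RHS = -27 = (-3)³ ⇒ x = -3 works.
  y = 2: RHS = 135 is not a perfect cube.
  y = -2: RHS = -153 is not a perfect cube.
  y = 3: RHS = 477 is not a perfect cube.
  y = -3: RHS = -495 is not a perfect cube.
Continuing the search up to |y| = 30 finds no further solutions beyond those listed.
Collected solutions: (-3, -1).

Solutions (with |y| ≤ 30): (-3, -1).


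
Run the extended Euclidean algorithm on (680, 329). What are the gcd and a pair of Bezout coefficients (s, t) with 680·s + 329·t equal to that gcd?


Euclidean algorithm on (680, 329) — divide until remainder is 0:
  680 = 2 · 329 + 22
  329 = 14 · 22 + 21
  22 = 1 · 21 + 1
  21 = 21 · 1 + 0
gcd(680, 329) = 1.
Track Bezout coefficients alongside the remainders: start with r₀ = 680 = a·1 + b·0 (s = 1, t = 0) and r₁ = 329 = a·0 + b·1 (s = 0, t = 1); each new remainder r_{k+1} = r_{k-1} − q_k·r_k inherits s_{k+1} = s_{k-1} − q_k·s_k, t_{k+1} = t_{k-1} − q_k·t_k, so r_k = a·s_k + b·t_k at every step:
  q = 2: r = 22, s = 1 − 2·0 = 1, t = 0 − 2·1 = -2  (check: 680·1 + 329·(-2) = 22)
  q = 14: r = 21, s = 0 − 14·1 = -14, t = 1 − 14·(-2) = 29  (check: 680·(-14) + 329·29 = 21)
  q = 1: r = 1, s = 1 − 1·(-14) = 15, t = -2 − 1·29 = -31  (check: 680·15 + 329·(-31) = 1)
The row with r = 1 (the gcd) gives the Bezout coefficients s = 15, t = -31.
Result: 680 · (15) + 329 · (-31) = 1.

gcd(680, 329) = 1; s = 15, t = -31 (check: 680·15 + 329·(-31) = 1).


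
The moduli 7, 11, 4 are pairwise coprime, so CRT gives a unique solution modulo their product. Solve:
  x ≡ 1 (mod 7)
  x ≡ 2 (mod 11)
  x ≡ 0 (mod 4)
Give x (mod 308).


Moduli 7, 11, 4 are pairwise coprime; by CRT there is a unique solution modulo M = 7 · 11 · 4 = 308.
Solve pairwise, accumulating the modulus:
  Start with x ≡ 1 (mod 7).
  Combine with x ≡ 2 (mod 11): since gcd(7, 11) = 1, we get a unique residue mod 77.
    Write x = 1 + 7·t and substitute into x ≡ 2 (mod 11): 7·t ≡ 2 − 1 = 1 (mod 11).
    The inverse of 7 mod 11 is 8 (since 7·8 = 56 = 5·11 + 1), so t ≡ 8·1 = 8 ≡ 8 (mod 11).
    Then x = 1 + 7·8 = 57, valid modulo lcm(7, 11) = 77: x ≡ 57 (mod 77).
  Combine with x ≡ 0 (mod 4): since gcd(77, 4) = 1, we get a unique residue mod 308.
    Write x = 57 + 77·t and substitute into x ≡ 0 (mod 4): 77·t ≡ 0 − 57 = -57 (mod 4).
    Reduce coefficients mod 4: 1·t ≡ 3 (mod 4).
    So t ≡ 3 (mod 4).
    Then x = 57 + 77·3 = 288, valid modulo lcm(77, 4) = 308: x ≡ 288 (mod 308).
Verify: 288 mod 7 = 1 ✓, 288 mod 11 = 2 ✓, 288 mod 4 = 0 ✓.

x ≡ 288 (mod 308).


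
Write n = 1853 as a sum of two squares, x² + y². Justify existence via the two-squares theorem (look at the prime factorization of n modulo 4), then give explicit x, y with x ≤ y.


Step 1: Factor n = 1853 = 17 · 109.
Step 2: Check the mod-4 condition on each prime factor: 17 ≡ 1 (mod 4), exponent 1; 109 ≡ 1 (mod 4), exponent 1.
All primes ≡ 3 (mod 4) appear to even exponent (or don't appear), so by the two-squares theorem n IS expressible as a sum of two squares.
Step 3: Build a representation. Here n = 17 · 109 is a product of primes ≡ 1 (mod 4). Each prime p ≡ 1 (mod 4) is itself a sum of two squares; find a² by testing p − a² for a perfect square:
  17: 17 − 1² = 16 = 4² ⇒ 17 = 1² + 4².
  109: 109 − 1² = 108, 109 − 2² = 105, 109 − 3² = 100 = 10² ⇒ 109 = 3² + 10².
  Combine using the Brahmagupta–Fibonacci identity (a² + b²)(c² + d²) = (ac − bd)² + (ad + bc)² = (ac + bd)² + (ad − bc)²:
  17 · 109 = 1853: from (1² + 4²)(3² + 10²), take (1·3 − 4·10, 1·10 + 4·3) = (3 − 40, 10 + 12) = (-37, 22); dropping signs (only squares matter) gives (37, 22); check 37² + 22² = 1369 + 484 = 1853 ✓.
Step 4: Order so x ≤ y and verify: 22² + 37² = 484 + 1369 = 1853 = n. ✓

n = 1853 = 22² + 37² (one valid representation with x ≤ y).


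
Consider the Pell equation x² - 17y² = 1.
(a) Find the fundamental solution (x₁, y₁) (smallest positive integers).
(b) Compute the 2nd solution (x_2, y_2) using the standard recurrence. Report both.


Step 1: Find the fundamental solution (x₁, y₁) of x² - 17y² = 1.
  Expand √17 as a continued fraction. a₀ = ⌊√17⌋ = 4; iterate m_{k+1} = d_k·a_k − m_k, d_{k+1} = (17 − m_{k+1}²)/d_k, a_{k+1} = ⌊(a₀ + m_{k+1})/d_{k+1}⌋ (starting m₀ = 0, d₀ = 1), with convergents p_k = a_k·p_{k-1} + p_{k-2}, q_k = a_k·q_{k-1} + q_{k-2} (p₋₁ = 1, q₋₁ = 0):
  k = 0: a₀ = 4; p₀/q₀ = 4/1; p₀² − 17·q₀² = 16 − 17 = -1.
  k = 1: m = 4, d = 1, a = ⌊(4 + 4)/1⌋ = 8; p/q = (8·4 + 1)/(8·1 + 0) = 33/8; p² − 17·q² = 1089 − 1088 = 1.
  The first convergent with p² − 17·q² = 1 gives the fundamental solution (x₁, y₁) = (33, 8).
Step 2: Apply the recurrence (x_{n+1}, y_{n+1}) = (x₁x_n + 17y₁y_n, x₁y_n + y₁x_n) repeatedly.
  From (x_1, y_1) = (33, 8): x_2 = 33·33 + 17·8·8 = 2177; y_2 = 33·8 + 8·33 = 528.
Step 3: Verify x_2² - 17·y_2² = 4739329 - 4739328 = 1 (should be 1). ✓

(x_1, y_1) = (33, 8); (x_2, y_2) = (2177, 528).


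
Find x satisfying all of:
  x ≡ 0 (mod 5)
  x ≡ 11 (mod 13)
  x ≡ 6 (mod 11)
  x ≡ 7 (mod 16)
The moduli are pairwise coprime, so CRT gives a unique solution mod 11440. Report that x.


Product of moduli M = 5 · 13 · 11 · 16 = 11440.
Merge one congruence at a time:
  Start: x ≡ 0 (mod 5).
  Combine with x ≡ 11 (mod 13); new modulus lcm = 65.
    Write x = 0 + 5·t and substitute into x ≡ 11 (mod 13): 5·t ≡ 11 − 0 = 11 (mod 13).
    The inverse of 5 mod 13 is 8 (since 5·8 = 40 = 3·13 + 1), so t ≡ 8·11 = 88 ≡ 10 (mod 13).
    Then x = 0 + 5·10 = 50, valid modulo lcm(5, 13) = 65: x ≡ 50 (mod 65).
  Combine with x ≡ 6 (mod 11); new modulus lcm = 715.
    Write x = 50 + 65·t and substitute into x ≡ 6 (mod 11): 65·t ≡ 6 − 50 = -44 (mod 11).
    Reduce coefficients mod 11: 10·t ≡ 0 (mod 11).
    The inverse of 10 mod 11 is 10 (since 10·10 = 100 = 9·11 + 1), so t ≡ 10·0 = 0 ≡ 0 (mod 11).
    Then x = 50 + 65·0 = 50, valid modulo lcm(65, 11) = 715: x ≡ 50 (mod 715).
  Combine with x ≡ 7 (mod 16); new modulus lcm = 11440.
    Write x = 50 + 715·t and substitute into x ≡ 7 (mod 16): 715·t ≡ 7 − 50 = -43 (mod 16).
    Reduce coefficients mod 16: 11·t ≡ 5 (mod 16).
    The inverse of 11 mod 16 is 3 (since 11·3 = 33 = 2·16 + 1), so t ≡ 3·5 = 15 ≡ 15 (mod 16).
    Then x = 50 + 715·15 = 10775, valid modulo lcm(715, 16) = 11440: x ≡ 10775 (mod 11440).
Verify against each original: 10775 mod 5 = 0, 10775 mod 13 = 11, 10775 mod 11 = 6, 10775 mod 16 = 7.

x ≡ 10775 (mod 11440).


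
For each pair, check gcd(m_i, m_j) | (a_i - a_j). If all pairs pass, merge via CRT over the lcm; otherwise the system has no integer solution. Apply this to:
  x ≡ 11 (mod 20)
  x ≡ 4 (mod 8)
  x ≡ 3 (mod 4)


Moduli 20, 8, 4 are not pairwise coprime, so CRT works modulo lcm(m_i) when all pairwise compatibility conditions hold.
Pairwise compatibility: gcd(m_i, m_j) must divide a_i - a_j for every pair.
Merge one congruence at a time:
  Start: x ≡ 11 (mod 20).
  Combine with x ≡ 4 (mod 8): gcd(20, 8) = 4, and 4 - 11 = -7 is NOT divisible by 4.
    ⇒ system is inconsistent (no integer solution).

No solution (the system is inconsistent).


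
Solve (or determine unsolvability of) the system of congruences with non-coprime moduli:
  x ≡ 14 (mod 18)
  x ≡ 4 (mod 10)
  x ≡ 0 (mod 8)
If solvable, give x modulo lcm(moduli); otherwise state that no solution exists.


Moduli 18, 10, 8 are not pairwise coprime, so CRT works modulo lcm(m_i) when all pairwise compatibility conditions hold.
Pairwise compatibility: gcd(m_i, m_j) must divide a_i - a_j for every pair.
Merge one congruence at a time:
  Start: x ≡ 14 (mod 18).
  Combine with x ≡ 4 (mod 10): gcd(18, 10) = 2; 4 - 14 = -10, which IS divisible by 2, so compatible.
    Write x = 14 + 18·t and substitute into x ≡ 4 (mod 10): 18·t ≡ 4 − 14 = -10 (mod 10).
    Divide the congruence (and modulus) by g = 2: 9·t ≡ -5 (mod 5).
    Reduce coefficients mod 5: 4·t ≡ 0 (mod 5).
    The inverse of 4 mod 5 is 4 (since 4·4 = 16 = 3·5 + 1), so t ≡ 4·0 = 0 ≡ 0 (mod 5).
    Then x = 14 + 18·0 = 14, valid modulo lcm(18, 10) = 90: x ≡ 14 (mod 90).
  Combine with x ≡ 0 (mod 8): gcd(90, 8) = 2; 0 - 14 = -14, which IS divisible by 2, so compatible.
    Write x = 14 + 90·t and substitute into x ≡ 0 (mod 8): 90·t ≡ 0 − 14 = -14 (mod 8).
    Divide the congruence (and modulus) by g = 2: 45·t ≡ -7 (mod 4).
    Reduce coefficients mod 4: 1·t ≡ 1 (mod 4).
    So t ≡ 1 (mod 4).
    Then x = 14 + 90·1 = 104, valid modulo lcm(90, 8) = 360: x ≡ 104 (mod 360).
Verify: 104 mod 18 = 14, 104 mod 10 = 4, 104 mod 8 = 0.

x ≡ 104 (mod 360).


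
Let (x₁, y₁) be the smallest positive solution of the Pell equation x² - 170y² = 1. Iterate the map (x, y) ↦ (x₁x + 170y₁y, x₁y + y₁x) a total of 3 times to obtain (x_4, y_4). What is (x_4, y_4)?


Step 1: Find the fundamental solution (x₁, y₁) of x² - 170y² = 1.
  Expand √170 as a continued fraction. a₀ = ⌊√170⌋ = 13; iterate m_{k+1} = d_k·a_k − m_k, d_{k+1} = (170 − m_{k+1}²)/d_k, a_{k+1} = ⌊(a₀ + m_{k+1})/d_{k+1}⌋ (starting m₀ = 0, d₀ = 1), with convergents p_k = a_k·p_{k-1} + p_{k-2}, q_k = a_k·q_{k-1} + q_{k-2} (p₋₁ = 1, q₋₁ = 0):
  k = 0: a₀ = 13; p₀/q₀ = 13/1; p₀² − 170·q₀² = 169 − 170 = -1.
  k = 1: m = 13, d = 1, a = ⌊(13 + 13)/1⌋ = 26; p/q = (26·13 + 1)/(26·1 + 0) = 339/26; p² − 170·q² = 114921 − 114920 = 1.
  The first convergent with p² − 170·q² = 1 gives the fundamental solution (x₁, y₁) = (339, 26).
Step 2: Apply the recurrence (x_{n+1}, y_{n+1}) = (x₁x_n + 170y₁y_n, x₁y_n + y₁x_n) repeatedly.
  From (x_1, y_1) = (339, 26): x_2 = 339·339 + 170·26·26 = 229841; y_2 = 339·26 + 26·339 = 17628.
  From (x_2, y_2) = (229841, 17628): x_3 = 339·229841 + 170·26·17628 = 155831859; y_3 = 339·17628 + 26·229841 = 11951758.
  From (x_3, y_3) = (155831859, 11951758): x_4 = 339·155831859 + 170·26·11951758 = 105653770561; y_4 = 339·11951758 + 26·155831859 = 8103274296.
Step 3: Verify x_4² - 170·y_4² = 11162719233756430254721 - 11162719233756430254720 = 1 (should be 1). ✓

(x_1, y_1) = (339, 26); (x_4, y_4) = (105653770561, 8103274296).
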